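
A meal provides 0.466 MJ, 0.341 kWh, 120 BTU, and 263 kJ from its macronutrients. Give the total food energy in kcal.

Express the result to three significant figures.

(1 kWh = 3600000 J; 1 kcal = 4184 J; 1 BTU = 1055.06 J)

498 kcal

0.466 MJ × 1000000 = 466000 J
0.341 kWh × 3600000 = 1.2276×10⁶ J
120 BTU × 1055.06 = 126607 J
263 kJ × 1000 = 263000 J
Total: 466000 + 1.2276×10⁶ + 126607 + 263000 = 2.08321×10⁶ J
In kcal: 2.08321×10⁶ / 4184 = 497.899 kcal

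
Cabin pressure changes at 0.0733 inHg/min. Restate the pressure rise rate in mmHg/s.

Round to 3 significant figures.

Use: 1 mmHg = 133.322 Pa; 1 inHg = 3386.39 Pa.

0.0733 inHg/min × 3386.39 Pa/inHg ÷ 60 s/min = 4.13704 Pa/s
4.13704 Pa/s ÷ 133.322 Pa/mmHg = 0.0310304 mmHg/s

0.0310 mmHg/s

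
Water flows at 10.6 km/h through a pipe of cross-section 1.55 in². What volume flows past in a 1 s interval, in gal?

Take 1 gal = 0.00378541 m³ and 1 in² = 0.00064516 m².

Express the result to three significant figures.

10.6 km/h × (1/3.6) → 2.94444 m/s
1.55 in² × 0.00064516 → 9.99998×10⁻⁴ m²
V = v × A × t = 2.94444 m/s × 9.99998×10⁻⁴ m² × 1 s = 0.00294443 m³
0.00294443 m³ ÷ (0.00378541 m³/gal) = 0.777836 gal

0.778 gal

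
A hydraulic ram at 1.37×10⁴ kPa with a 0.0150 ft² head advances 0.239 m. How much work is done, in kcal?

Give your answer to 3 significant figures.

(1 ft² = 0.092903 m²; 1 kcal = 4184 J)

1.37×10⁴ kPa → 1.37×10⁷ Pa
0.0150 ft² → 0.00139354 m²
F = P × A = 1.37×10⁷ × 0.00139354 = 19091.5 N
W = F × d = 19091.5 × 0.239 = 4562.87 J
In kcal: 4562.87 / 4184 = 1.09055 kcal

1.09 kcal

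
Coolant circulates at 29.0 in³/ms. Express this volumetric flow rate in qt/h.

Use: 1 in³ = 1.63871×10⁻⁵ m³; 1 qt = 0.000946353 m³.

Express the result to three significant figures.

29.0 in³/ms × 1.63871×10⁻⁵ m³/in³ ÷ 0.001 s/ms = 0.475226 m³/s
0.475226 m³/s ÷ 0.000946353 m³/qt × 3600 s/h = 1.8078×10⁶ qt/h

1.81×10⁶ qt/h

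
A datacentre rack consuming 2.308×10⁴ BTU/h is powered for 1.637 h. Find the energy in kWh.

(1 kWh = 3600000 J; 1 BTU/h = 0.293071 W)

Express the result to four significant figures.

11.07 kWh

2.308×10⁴ BTU/h × 0.293071 → 6764.08 W
1.637 h × 3600 → 5893.2 s
E = P × t = 6764.08 W × 5893.2 s = 3.98621×10⁷ J
3.98621×10⁷ J ÷ (3600000 J/kWh) = 11.0728 kWh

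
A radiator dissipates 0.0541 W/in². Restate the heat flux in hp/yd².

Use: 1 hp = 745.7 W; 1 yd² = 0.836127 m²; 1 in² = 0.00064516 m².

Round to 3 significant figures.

0.0541 W/in² ÷ 0.00064516 m²/in² = 83.8552 W/m²
83.8552 W/m² ÷ 745.7 W/hp × 0.836127 m²/yd² = 0.0940239 hp/yd²

0.0940 hp/yd²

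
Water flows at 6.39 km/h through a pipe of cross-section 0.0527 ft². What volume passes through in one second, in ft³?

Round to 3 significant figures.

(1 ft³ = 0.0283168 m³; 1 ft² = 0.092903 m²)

0.307 ft³

6.39 km/h × (1/3.6) → 1.775 m/s
0.0527 ft² × 0.092903 → 0.00489599 m²
V = v × A × t = 1.775 m/s × 0.00489599 m² × 1 s = 0.00869038 m³
0.00869038 m³ ÷ (0.0283168 m³/ft³) = 0.306898 ft³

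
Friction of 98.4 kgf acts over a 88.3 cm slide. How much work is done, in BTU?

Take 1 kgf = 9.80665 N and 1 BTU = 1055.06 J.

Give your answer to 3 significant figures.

0.808 BTU

98.4 kgf × 9.80665 → 964.974 N
88.3 cm × 0.01 → 0.883 m
W = F × d = 964.974 N × 0.883 m = 852.072 J
852.072 J ÷ (1055.06 J/BTU) = 0.807605 BTU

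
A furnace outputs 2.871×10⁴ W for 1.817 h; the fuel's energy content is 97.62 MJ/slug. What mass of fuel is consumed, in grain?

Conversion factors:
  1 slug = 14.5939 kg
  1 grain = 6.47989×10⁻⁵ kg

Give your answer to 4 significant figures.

1.817 h → 6541.2 s
E = P × t = 28710 × 6541.2 = 1.87798×10⁸ J
97.62 MJ/slug → 6.6891×10⁶ J/kg
m = E / e_s = 1.87798×10⁸ / 6.6891×10⁶ = 28.0752 kg
In grain: 28.0752 / 6.47989×10⁻⁵ = 433267 grain

4.333×10⁵ grain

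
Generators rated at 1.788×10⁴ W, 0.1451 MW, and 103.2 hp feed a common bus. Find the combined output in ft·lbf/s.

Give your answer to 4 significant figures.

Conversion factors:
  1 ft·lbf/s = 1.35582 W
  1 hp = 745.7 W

1.788×10⁴ W (already W)
0.1451 MW × 1000000 = 145100 W
103.2 hp × 745.7 = 76956.2 W
Combined: 17880 + 145100 + 76956.2 = 239936 W
In ft·lbf/s: 239936 / 1.35582 = 176967 ft·lbf/s

1.770×10⁵ ft·lbf/s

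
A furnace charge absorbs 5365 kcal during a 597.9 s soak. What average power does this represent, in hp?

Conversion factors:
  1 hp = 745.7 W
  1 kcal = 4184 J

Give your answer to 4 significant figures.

50.35 hp

5365 kcal × 4184 → 2.24472×10⁷ J
P = E / t = 2.24472×10⁷ J / 597.9 s = 37543.4 W
37543.4 W ÷ (745.7 W/hp) = 50.3465 hp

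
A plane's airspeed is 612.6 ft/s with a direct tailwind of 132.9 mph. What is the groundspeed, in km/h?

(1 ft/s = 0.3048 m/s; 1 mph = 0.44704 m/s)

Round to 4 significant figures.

612.6 ft/s × 0.3048 → 186.72 m/s
132.9 mph × 0.44704 → 59.4116 m/s
Total: 186.72 + 59.4116 = 246.132 m/s
In km/h: 246.132 / (1/3.6) = 886.075 km/h

886.1 km/h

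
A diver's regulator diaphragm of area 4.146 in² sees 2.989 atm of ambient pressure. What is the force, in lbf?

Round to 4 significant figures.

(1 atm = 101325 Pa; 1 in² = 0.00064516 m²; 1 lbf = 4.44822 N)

182.1 lbf

2.989 atm × 101325 → 302860 Pa
4.146 in² × 0.00064516 → 0.00267483 m²
F = P × A = 302860 Pa × 0.00267483 m² = 810.099 N
810.099 N ÷ (4.44822 N/lbf) = 182.118 lbf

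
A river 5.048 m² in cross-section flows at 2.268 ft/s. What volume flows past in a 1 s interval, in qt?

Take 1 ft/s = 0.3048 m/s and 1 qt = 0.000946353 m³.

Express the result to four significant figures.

2.268 ft/s × 0.3048 → 0.691286 m/s
V = v × A × t = 0.691286 m/s × 5.048 m² × 1 s = 3.48961 m³
3.48961 m³ ÷ (0.000946353 m³/qt) = 3687.43 qt

3687 qt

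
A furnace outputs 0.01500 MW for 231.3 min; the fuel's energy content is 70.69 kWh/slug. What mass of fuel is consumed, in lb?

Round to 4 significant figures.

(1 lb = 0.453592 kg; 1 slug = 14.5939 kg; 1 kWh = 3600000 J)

0.01500 MW → 15000 W
231.3 min → 13878 s
E = P × t = 15000 × 13878 = 2.0817×10⁸ J
70.69 kWh/slug → 1.74377×10⁷ J/kg
m = E / e_s = 2.0817×10⁸ / 1.74377×10⁷ = 11.9379 kg
In lb: 11.9379 / 0.453592 = 26.3186 lb

26.32 lb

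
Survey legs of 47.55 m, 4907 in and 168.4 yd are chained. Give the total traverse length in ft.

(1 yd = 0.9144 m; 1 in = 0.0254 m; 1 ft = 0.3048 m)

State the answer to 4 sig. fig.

1070 ft

47.55 m (already m)
4907 in × 0.0254 = 124.638 m
168.4 yd × 0.9144 = 153.985 m
Sum: 47.55 + 124.638 + 153.985 = 326.173 m
In ft: 326.173 / 0.3048 = 1070.12 ft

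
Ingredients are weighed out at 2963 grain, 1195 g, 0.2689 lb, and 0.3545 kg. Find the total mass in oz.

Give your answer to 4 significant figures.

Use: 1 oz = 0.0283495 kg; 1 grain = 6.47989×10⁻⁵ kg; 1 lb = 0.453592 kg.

2963 grain × 6.47989×10⁻⁵ → 0.191999 kg
1195 g × 0.001 → 1.195 kg
0.2689 lb × 0.453592 → 0.121971 kg
0.3545 kg (already kg)
Combined: 0.191999 + 1.195 + 0.121971 + 0.3545 = 1.86347 kg
In oz: 1.86347 / 0.0283495 = 65.732 oz

65.73 oz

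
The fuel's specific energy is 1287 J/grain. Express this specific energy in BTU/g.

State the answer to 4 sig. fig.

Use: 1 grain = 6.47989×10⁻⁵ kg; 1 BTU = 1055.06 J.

18.82 BTU/g

1287 J/grain ÷ 6.47989×10⁻⁵ kg/grain = 1.98614×10⁷ J/kg
1.98614×10⁷ J/kg ÷ 1055.06 J/BTU × 0.001 kg/g = 18.8249 BTU/g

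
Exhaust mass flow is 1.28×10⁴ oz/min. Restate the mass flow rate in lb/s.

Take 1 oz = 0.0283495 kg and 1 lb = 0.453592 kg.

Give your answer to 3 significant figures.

13.3 lb/s

1.28×10⁴ oz/min × 0.0283495 kg/oz ÷ 60 s/min = 6.04789 kg/s
6.04789 kg/s ÷ 0.453592 kg/lb = 13.3333 lb/s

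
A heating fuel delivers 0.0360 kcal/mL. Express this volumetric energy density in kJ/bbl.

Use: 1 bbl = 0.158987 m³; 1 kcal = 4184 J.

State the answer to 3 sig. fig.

2.39×10⁴ kJ/bbl

0.0360 kcal/mL × 4184 J/kcal ÷ 10⁻⁶ m³/mL = 1.50624×10⁸ J/m³
1.50624×10⁸ J/m³ ÷ 1000 J/kJ × 0.158987 m³/bbl = 23947.3 kJ/bbl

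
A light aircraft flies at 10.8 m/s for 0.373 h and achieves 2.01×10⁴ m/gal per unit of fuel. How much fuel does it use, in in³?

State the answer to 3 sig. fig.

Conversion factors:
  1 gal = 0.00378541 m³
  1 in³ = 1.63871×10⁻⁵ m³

0.373 h → 1342.8 s
d = v × t = 10.8 × 1342.8 = 14502.2 m
2.01×10⁴ m/gal → 5.30986×10⁶ m/m³
V = d / (distance per unit fuel) = 14502.2 / 5.30986×10⁶ = 0.00273118 m³
In in³: 0.00273118 / 1.63871×10⁻⁵ = 166.666 in³

167 in³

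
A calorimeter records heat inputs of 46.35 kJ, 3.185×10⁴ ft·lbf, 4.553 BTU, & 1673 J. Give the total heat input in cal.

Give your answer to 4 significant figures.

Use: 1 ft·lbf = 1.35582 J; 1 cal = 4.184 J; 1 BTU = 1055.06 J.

46.35 kJ × 1000 = 46350 J
3.185×10⁴ ft·lbf × 1.35582 = 43182.9 J
4.553 BTU × 1055.06 = 4803.69 J
1673 J (already J)
Sum: 46350 + 43182.9 + 4803.69 + 1673 = 96009.6 J
In cal: 96009.6 / 4.184 = 22946.8 cal

2.295×10⁴ cal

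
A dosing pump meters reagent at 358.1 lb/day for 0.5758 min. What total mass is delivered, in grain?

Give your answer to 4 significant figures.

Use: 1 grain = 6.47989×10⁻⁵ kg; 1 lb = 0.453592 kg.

358.1 lb/day → 0.00187999 kg/s
0.5758 min → 34.548 s
m = ṁ × t = 0.00187999 × 34.548 = 0.0649499 kg
In grain: 0.0649499 / 6.47989×10⁻⁵ = 1002.33 grain

1002 grain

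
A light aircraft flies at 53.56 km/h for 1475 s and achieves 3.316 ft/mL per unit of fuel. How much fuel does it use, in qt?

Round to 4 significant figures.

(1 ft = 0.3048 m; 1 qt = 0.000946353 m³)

22.94 qt

53.56 km/h → 14.8778 m/s
d = v × t = 14.8778 × 1475 = 21944.8 m
3.316 ft/mL → 1.01072×10⁶ m/m³
V = d / (distance per unit fuel) = 21944.8 / 1.01072×10⁶ = 0.021712 m³
In qt: 0.021712 / 0.000946353 = 22.9428 qt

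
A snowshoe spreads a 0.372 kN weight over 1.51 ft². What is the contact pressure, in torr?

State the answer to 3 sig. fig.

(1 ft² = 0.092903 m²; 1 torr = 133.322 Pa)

0.372 kN × 1000 = 372 N
1.51 ft² × 0.092903 = 0.140284 m²
P = F / A = 372 N / 0.140284 m² = 2651.76 Pa
2651.76 Pa ÷ (133.322 Pa/torr) = 19.8899 torr

19.9 torr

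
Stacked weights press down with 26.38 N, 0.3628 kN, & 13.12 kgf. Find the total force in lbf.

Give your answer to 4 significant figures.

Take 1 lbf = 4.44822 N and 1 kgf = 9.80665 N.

116.4 lbf

26.38 N (already N)
0.3628 kN × 1000 = 362.8 N
13.12 kgf × 9.80665 = 128.663 N
Sum: 26.38 + 362.8 + 128.663 = 517.843 N
In lbf: 517.843 / 4.44822 = 116.416 lbf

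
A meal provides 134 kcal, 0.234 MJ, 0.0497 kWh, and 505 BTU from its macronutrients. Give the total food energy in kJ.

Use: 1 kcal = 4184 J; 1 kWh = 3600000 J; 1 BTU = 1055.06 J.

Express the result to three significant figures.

134 kcal × 4184 = 560656 J
0.234 MJ × 1000000 = 234000 J
0.0497 kWh × 3600000 = 178920 J
505 BTU × 1055.06 = 532805 J
Total: 560656 + 234000 + 178920 + 532805 = 1.50638×10⁶ J
In kJ: 1.50638×10⁶ / 1000 = 1506.38 kJ

1510 kJ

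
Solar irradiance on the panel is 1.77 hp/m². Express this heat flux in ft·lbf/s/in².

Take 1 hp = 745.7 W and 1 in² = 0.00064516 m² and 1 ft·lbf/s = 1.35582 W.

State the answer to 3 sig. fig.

0.628 ft·lbf/s/in²

1.77 hp/m² × 745.7 W/hp = 1319.89 W/m²
1319.89 W/m² ÷ 1.35582 W/ft·lbf/s × 0.00064516 m²/in² = 0.628063 ft·lbf/s/in²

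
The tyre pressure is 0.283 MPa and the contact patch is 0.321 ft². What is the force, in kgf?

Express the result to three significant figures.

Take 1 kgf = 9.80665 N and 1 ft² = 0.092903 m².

0.283 MPa × 1000000 → 283000 Pa
0.321 ft² × 0.092903 → 0.0298219 m²
F = P × A = 283000 Pa × 0.0298219 m² = 8439.6 N
8439.6 N ÷ (9.80665 N/kgf) = 860.6 kgf

861 kgf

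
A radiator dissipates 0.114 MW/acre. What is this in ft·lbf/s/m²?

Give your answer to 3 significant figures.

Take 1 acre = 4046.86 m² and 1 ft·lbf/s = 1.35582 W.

0.114 MW/acre × 1000000 W/MW ÷ 4046.86 m²/acre = 28.17 W/m²
28.17 W/m² ÷ 1.35582 W/ft·lbf/s = 20.7771 ft·lbf/s/m²

20.8 ft·lbf/s/m²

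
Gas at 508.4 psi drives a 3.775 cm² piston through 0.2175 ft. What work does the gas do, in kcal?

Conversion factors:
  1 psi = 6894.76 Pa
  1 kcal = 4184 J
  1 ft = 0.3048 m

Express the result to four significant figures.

508.4 psi → 3.5053×10⁶ Pa
3.775 cm² → 3.775×10⁻⁴ m²
F = P × A = 3.5053×10⁶ × 3.775×10⁻⁴ = 1323.25 N
0.2175 ft → 0.066294 m
W = F × d = 1323.25 × 0.066294 = 87.7235 J
In kcal: 87.7235 / 4184 = 0.0209664 kcal

0.02097 kcal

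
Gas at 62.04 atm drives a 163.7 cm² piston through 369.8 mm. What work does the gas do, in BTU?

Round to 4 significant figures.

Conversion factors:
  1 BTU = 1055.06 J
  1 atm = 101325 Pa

36.07 BTU

62.04 atm → 6.2862×10⁶ Pa
163.7 cm² → 0.01637 m²
F = P × A = 6.2862×10⁶ × 0.01637 = 102905 N
369.8 mm → 0.3698 m
W = F × d = 102905 × 0.3698 = 38054.3 J
In BTU: 38054.3 / 1055.06 = 36.0684 BTU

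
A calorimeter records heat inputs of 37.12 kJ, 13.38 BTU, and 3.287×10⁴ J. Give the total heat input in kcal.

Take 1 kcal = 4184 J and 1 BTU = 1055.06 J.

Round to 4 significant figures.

20.10 kcal

37.12 kJ × 1000 = 37120 J
13.38 BTU × 1055.06 = 14116.7 J
3.287×10⁴ J (already J)
Total: 37120 + 14116.7 + 32870 = 84106.7 J
In kcal: 84106.7 / 4184 = 20.102 kcal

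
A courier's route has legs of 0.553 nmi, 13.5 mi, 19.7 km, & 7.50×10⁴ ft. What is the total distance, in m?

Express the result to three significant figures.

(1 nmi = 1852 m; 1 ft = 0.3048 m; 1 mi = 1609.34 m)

0.553 nmi × 1852 → 1024.16 m
13.5 mi × 1609.34 → 21726.1 m
19.7 km × 1000 → 19700 m
7.50×10⁴ ft × 0.3048 → 22860 m
Sum: 1024.16 + 21726.1 + 19700 + 22860 = 65310.3 m

6.53×10⁴ m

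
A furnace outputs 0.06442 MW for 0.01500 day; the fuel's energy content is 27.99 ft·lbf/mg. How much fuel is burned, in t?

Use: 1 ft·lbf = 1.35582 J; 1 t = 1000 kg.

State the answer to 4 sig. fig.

0.06442 MW → 64420 W
0.01500 day → 1296 s
E = P × t = 64420 × 1296 = 8.34883×10⁷ J
27.99 ft·lbf/mg → 3.79494×10⁷ J/kg
m = E / e_s = 8.34883×10⁷ / 3.79494×10⁷ = 2.19999 kg
In t: 2.19999 / 1000 = 0.00219999 t

0.002200 t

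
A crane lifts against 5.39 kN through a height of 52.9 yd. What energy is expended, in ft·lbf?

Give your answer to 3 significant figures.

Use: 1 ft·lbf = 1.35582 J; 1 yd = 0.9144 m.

5.39 kN × 1000 → 5390 N
52.9 yd × 0.9144 → 48.3718 m
W = F × d = 5390 N × 48.3718 m = 260724 J
260724 J ÷ (1.35582 J/ft·lbf) = 192300 ft·lbf

1.92×10⁵ ft·lbf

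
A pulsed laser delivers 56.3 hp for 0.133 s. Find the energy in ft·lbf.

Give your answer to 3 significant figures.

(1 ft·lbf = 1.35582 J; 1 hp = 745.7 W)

4120 ft·lbf

56.3 hp × 745.7 → 41982.9 W
E = P × t = 41982.9 W × 0.133 s = 5583.73 J
5583.73 J ÷ (1.35582 J/ft·lbf) = 4118.34 ft·lbf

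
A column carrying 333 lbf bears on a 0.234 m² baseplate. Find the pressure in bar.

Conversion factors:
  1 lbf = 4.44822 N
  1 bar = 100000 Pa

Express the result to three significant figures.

333 lbf × 4.44822 → 1481.26 N
P = F / A = 1481.26 N / 0.234 m² = 6330.17 Pa
6330.17 Pa ÷ (100000 Pa/bar) = 0.0633017 bar

0.0633 bar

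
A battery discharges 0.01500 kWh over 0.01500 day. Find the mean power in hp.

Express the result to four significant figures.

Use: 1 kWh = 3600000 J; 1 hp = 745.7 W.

0.01500 kWh × 3600000 → 54000 J
0.01500 day × 86400 → 1296 s
P = E / t = 54000 J / 1296 s = 41.6667 W
41.6667 W ÷ (745.7 W/hp) = 0.055876 hp

0.05588 hp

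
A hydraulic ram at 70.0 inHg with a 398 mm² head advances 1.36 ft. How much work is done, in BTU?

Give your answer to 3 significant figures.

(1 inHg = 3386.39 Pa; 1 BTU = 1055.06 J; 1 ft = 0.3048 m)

0.0371 BTU

70.0 inHg → 237047 Pa
398 mm² → 3.98×10⁻⁴ m²
F = P × A = 237047 × 3.98×10⁻⁴ = 94.3447 N
1.36 ft → 0.414528 m
W = F × d = 94.3447 × 0.414528 = 39.1085 J
In BTU: 39.1085 / 1055.06 = 0.0370676 BTU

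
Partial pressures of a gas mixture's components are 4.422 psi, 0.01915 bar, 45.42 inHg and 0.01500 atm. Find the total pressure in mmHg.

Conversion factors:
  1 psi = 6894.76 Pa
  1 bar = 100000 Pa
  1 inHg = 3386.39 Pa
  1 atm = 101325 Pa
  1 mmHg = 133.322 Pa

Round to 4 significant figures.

4.422 psi × 6894.76 → 30488.6 Pa
0.01915 bar × 100000 → 1915 Pa
45.42 inHg × 3386.39 → 153810 Pa
0.01500 atm × 101325 → 1519.88 Pa
Total: 30488.6 + 1915 + 153810 + 1519.88 = 187733 Pa
In mmHg: 187733 / 133.322 = 1408.12 mmHg

1408 mmHg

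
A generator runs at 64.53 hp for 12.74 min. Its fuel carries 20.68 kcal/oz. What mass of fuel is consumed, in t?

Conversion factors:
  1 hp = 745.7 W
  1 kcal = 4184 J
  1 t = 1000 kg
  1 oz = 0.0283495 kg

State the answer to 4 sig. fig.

64.53 hp → 48120 W
12.74 min → 764.4 s
E = P × t = 48120 × 764.4 = 3.67829×10⁷ J
20.68 kcal/oz → 3.05209×10⁶ J/kg
m = E / e_s = 3.67829×10⁷ / 3.05209×10⁶ = 12.0517 kg
In t: 12.0517 / 1000 = 0.0120517 t

0.01205 t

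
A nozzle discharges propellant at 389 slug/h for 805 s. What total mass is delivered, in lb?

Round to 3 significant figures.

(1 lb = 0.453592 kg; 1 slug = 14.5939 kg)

389 slug/h → 1.57695 kg/s
m = ṁ × t = 1.57695 × 805 = 1269.44 kg
In lb: 1269.44 / 0.453592 = 2798.64 lb

2800 lb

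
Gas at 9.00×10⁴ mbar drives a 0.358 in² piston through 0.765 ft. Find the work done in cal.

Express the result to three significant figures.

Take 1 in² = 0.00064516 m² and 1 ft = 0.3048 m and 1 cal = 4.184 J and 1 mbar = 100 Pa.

116 cal

9.00×10⁴ mbar → 9×10⁶ Pa
0.358 in² → 2.30967×10⁻⁴ m²
F = P × A = 9×10⁶ × 2.30967×10⁻⁴ = 2078.7 N
0.765 ft → 0.233172 m
W = F × d = 2078.7 × 0.233172 = 484.695 J
In cal: 484.695 / 4.184 = 115.845 cal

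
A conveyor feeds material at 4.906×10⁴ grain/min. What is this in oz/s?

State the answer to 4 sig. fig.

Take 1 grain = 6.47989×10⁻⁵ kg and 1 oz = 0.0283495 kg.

1.869 oz/s

4.906×10⁴ grain/min × 6.47989×10⁻⁵ kg/grain ÷ 60 s/min = 0.0529839 kg/s
0.0529839 kg/s ÷ 0.0283495 kg/oz = 1.86895 oz/s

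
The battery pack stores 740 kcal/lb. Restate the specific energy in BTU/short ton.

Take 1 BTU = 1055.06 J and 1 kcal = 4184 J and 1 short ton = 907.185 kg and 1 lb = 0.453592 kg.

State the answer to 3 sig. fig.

5.87×10⁶ BTU/short ton

740 kcal/lb × 4184 J/kcal ÷ 0.453592 kg/lb = 6.82587×10⁶ J/kg
6.82587×10⁶ J/kg ÷ 1055.06 J/BTU × 907.185 kg/short ton = 5.86917×10⁶ BTU/short ton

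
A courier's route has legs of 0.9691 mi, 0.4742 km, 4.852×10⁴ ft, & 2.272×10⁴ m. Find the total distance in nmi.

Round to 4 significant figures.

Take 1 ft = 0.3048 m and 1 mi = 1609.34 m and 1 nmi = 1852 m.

21.35 nmi

0.9691 mi × 1609.34 = 1559.61 m
0.4742 km × 1000 = 474.2 m
4.852×10⁴ ft × 0.3048 = 14788.9 m
2.272×10⁴ m (already m)
Sum: 1559.61 + 474.2 + 14788.9 + 22720 = 39542.7 m
In nmi: 39542.7 / 1852 = 21.3513 nmi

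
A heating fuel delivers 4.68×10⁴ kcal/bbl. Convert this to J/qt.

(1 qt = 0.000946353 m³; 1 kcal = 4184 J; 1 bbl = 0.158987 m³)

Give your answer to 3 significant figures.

4.68×10⁴ kcal/bbl × 4184 J/kcal ÷ 0.158987 m³/bbl = 1.23162×10⁹ J/m³
1.23162×10⁹ J/m³ × 0.000946353 m³/qt = 1.16555×10⁶ J/qt

1.17×10⁶ J/qt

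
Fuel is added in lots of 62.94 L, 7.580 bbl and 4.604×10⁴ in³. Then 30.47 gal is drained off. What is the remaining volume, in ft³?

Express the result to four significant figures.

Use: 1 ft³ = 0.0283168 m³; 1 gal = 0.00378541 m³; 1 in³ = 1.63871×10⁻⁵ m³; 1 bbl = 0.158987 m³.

62.94 L × 0.001 = 0.06294 m³
7.580 bbl × 0.158987 = 1.20512 m³
4.604×10⁴ in³ × 1.63871×10⁻⁵ = 0.754462 m³
30.47 gal × 0.00378541 = 0.115341 m³
Sum: 0.06294 + 1.20512 + 0.754462 − 0.115341 = 1.90718 m³
In ft³: 1.90718 / 0.0283168 = 67.3515 ft³

67.35 ft³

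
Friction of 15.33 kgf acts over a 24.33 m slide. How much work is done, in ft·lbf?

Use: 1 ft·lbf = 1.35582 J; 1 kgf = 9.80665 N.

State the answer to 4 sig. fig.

15.33 kgf × 9.80665 = 150.336 N
W = F × d = 150.336 N × 24.33 m = 3657.67 J
3657.67 J ÷ (1.35582 J/ft·lbf) = 2697.75 ft·lbf

2698 ft·lbf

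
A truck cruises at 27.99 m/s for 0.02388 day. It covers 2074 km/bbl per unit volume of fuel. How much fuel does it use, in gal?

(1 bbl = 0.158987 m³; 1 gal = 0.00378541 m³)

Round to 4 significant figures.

0.02388 day → 2063.23 s
d = v × t = 27.99 × 2063.23 = 57749.8 m
2074 km/bbl → 1.30451×10⁷ m/m³
V = d / (distance per unit fuel) = 57749.8 / 1.30451×10⁷ = 0.00442693 m³
In gal: 0.00442693 / 0.00378541 = 1.16947 gal

1.169 gal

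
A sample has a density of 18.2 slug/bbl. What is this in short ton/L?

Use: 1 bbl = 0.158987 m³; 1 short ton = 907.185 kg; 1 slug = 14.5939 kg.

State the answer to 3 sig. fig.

0.00184 short ton/L

18.2 slug/bbl × 14.5939 kg/slug ÷ 0.158987 m³/bbl = 1670.63 kg/m³
1670.63 kg/m³ ÷ 907.185 kg/short ton × 0.001 m³/L = 0.00184155 short ton/L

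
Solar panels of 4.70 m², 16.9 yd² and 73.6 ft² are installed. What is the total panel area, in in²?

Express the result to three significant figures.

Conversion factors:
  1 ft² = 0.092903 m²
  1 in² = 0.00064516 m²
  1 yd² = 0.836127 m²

4.70 m² (already m²)
16.9 yd² × 0.836127 = 14.1305 m²
73.6 ft² × 0.092903 = 6.83766 m²
Sum: 4.7 + 14.1305 + 6.83766 = 25.6682 m²
In in²: 25.6682 / 0.00064516 = 39785.8 in²

3.98×10⁴ in²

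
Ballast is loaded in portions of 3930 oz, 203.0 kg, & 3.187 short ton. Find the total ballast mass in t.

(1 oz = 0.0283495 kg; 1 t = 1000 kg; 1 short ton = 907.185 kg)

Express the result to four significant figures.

3930 oz × 0.0283495 = 111.414 kg
203.0 kg (already kg)
3.187 short ton × 907.185 = 2891.2 kg
Combined: 111.414 + 203 + 2891.2 = 3205.61 kg
In t: 3205.61 / 1000 = 3.20561 t

3.206 t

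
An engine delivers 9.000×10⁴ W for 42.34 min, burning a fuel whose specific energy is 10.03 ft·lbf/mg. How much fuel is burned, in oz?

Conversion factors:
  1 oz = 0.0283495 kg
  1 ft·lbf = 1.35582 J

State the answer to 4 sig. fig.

593.1 oz

42.34 min → 2540.4 s
E = P × t = 90000 × 2540.4 = 2.28636×10⁸ J
10.03 ft·lbf/mg → 1.35989×10⁷ J/kg
m = E / e_s = 2.28636×10⁸ / 1.35989×10⁷ = 16.8128 kg
In oz: 16.8128 / 0.0283495 = 593.055 oz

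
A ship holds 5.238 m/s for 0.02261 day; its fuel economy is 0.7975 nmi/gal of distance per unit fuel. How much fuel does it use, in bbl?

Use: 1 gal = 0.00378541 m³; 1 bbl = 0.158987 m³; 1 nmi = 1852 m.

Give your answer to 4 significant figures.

0.1650 bbl

0.02261 day → 1953.5 s
d = v × t = 5.238 × 1953.5 = 10232.4 m
0.7975 nmi/gal → 390174 m/m³
V = d / (distance per unit fuel) = 10232.4 / 390174 = 0.0262252 m³
In bbl: 0.0262252 / 0.158987 = 0.164952 bbl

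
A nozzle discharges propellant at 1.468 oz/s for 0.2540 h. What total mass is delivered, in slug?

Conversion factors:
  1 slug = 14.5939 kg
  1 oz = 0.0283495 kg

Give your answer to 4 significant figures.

1.468 oz/s → 0.0416171 kg/s
0.2540 h → 914.4 s
m = ṁ × t = 0.0416171 × 914.4 = 38.0547 kg
In slug: 38.0547 / 14.5939 = 2.60758 slug

2.608 slug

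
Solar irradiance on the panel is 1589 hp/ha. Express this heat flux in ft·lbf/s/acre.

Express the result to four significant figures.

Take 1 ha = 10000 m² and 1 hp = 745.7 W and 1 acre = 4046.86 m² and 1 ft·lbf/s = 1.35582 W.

1589 hp/ha × 745.7 W/hp ÷ 10000 m²/ha = 118.492 W/m²
118.492 W/m² ÷ 1.35582 W/ft·lbf/s × 4046.86 m²/acre = 353676 ft·lbf/s/acre

3.537×10⁵ ft·lbf/s/acre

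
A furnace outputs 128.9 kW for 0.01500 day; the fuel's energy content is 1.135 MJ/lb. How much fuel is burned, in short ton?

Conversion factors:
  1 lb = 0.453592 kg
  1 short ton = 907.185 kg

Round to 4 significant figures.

0.07359 short ton

128.9 kW → 128900 W
0.01500 day → 1296 s
E = P × t = 128900 × 1296 = 1.67054×10⁸ J
1.135 MJ/lb → 2.50225×10⁶ J/kg
m = E / e_s = 1.67054×10⁸ / 2.50225×10⁶ = 66.7615 kg
In short ton: 66.7615 / 907.185 = 0.0735919 short ton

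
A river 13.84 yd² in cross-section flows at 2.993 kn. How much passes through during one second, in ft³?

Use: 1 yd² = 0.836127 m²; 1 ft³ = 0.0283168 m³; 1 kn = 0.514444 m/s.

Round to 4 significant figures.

2.993 kn × 0.514444 → 1.53973 m/s
13.84 yd² × 0.836127 → 11.572 m²
V = v × A × t = 1.53973 m/s × 11.572 m² × 1 s = 17.8178 m³
17.8178 m³ ÷ (0.0283168 m³/ft³) = 629.231 ft³

629.2 ft³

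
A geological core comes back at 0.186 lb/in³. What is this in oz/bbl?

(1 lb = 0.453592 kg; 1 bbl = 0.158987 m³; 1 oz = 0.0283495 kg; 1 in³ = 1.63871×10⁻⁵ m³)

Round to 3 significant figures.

2.89×10⁴ oz/bbl

0.186 lb/in³ × 0.453592 kg/lb ÷ 1.63871×10⁻⁵ m³/in³ = 5148.45 kg/m³
5148.45 kg/m³ ÷ 0.0283495 kg/oz × 0.158987 m³/bbl = 28873.1 oz/bbl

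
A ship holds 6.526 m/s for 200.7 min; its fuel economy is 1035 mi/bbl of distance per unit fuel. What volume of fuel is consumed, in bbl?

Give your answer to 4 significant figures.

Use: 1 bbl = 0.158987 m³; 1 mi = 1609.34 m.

200.7 min → 12042 s
d = v × t = 6.526 × 12042 = 78586.1 m
1035 mi/bbl → 1.04767×10⁷ m/m³
V = d / (distance per unit fuel) = 78586.1 / 1.04767×10⁷ = 0.00750104 m³
In bbl: 0.00750104 / 0.158987 = 0.0471802 bbl

0.04718 bbl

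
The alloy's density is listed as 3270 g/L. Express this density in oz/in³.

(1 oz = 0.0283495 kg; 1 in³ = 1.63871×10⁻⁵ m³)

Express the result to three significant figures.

3270 g/L × 0.001 kg/g ÷ 0.001 m³/L = 3270 kg/m³
3270 kg/m³ ÷ 0.0283495 kg/oz × 1.63871×10⁻⁵ m³/in³ = 1.89019 oz/in³

1.89 oz/in³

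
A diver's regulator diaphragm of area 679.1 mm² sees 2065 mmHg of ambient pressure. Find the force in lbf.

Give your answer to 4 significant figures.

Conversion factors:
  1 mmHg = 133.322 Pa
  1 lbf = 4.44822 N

42.03 lbf

2065 mmHg × 133.322 → 275310 Pa
679.1 mm² × 10⁻⁶ → 6.791×10⁻⁴ m²
F = P × A = 275310 Pa × 6.791×10⁻⁴ m² = 186.963 N
186.963 N ÷ (4.44822 N/lbf) = 42.031 lbf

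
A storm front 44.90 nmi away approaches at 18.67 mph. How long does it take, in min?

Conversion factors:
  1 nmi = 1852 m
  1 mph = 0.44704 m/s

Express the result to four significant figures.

44.90 nmi × 1852 → 83154.8 m
18.67 mph × 0.44704 → 8.34624 m/s
t = d / v = 83154.8 m / 8.34624 m/s = 9963.15 s
9963.15 s ÷ (60 s/min) = 166.052 min

166.1 min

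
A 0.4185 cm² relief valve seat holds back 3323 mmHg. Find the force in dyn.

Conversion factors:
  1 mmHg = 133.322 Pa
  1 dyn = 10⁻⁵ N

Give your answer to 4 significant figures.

1.854×10⁶ dyn

3323 mmHg × 133.322 → 443029 Pa
0.4185 cm² × 0.0001 → 4.185×10⁻⁵ m²
F = P × A = 443029 Pa × 4.185×10⁻⁵ m² = 18.5408 N
18.5408 N ÷ (10⁻⁵ N/dyn) = 1.85408×10⁶ dyn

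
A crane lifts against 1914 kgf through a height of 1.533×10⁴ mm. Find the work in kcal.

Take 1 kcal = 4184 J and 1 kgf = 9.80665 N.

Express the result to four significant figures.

68.77 kcal

1914 kgf × 9.80665 = 18769.9 N
1.533×10⁴ mm × 0.001 = 15.33 m
W = F × d = 18769.9 N × 15.33 m = 287743 J
287743 J ÷ (4184 J/kcal) = 68.7722 kcal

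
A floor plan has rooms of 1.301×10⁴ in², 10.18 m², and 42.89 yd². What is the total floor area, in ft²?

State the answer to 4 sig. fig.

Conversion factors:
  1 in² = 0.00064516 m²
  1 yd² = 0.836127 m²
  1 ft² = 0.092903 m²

1.301×10⁴ in² × 0.00064516 = 8.39353 m²
10.18 m² (already m²)
42.89 yd² × 0.836127 = 35.8615 m²
Total: 8.39353 + 10.18 + 35.8615 = 54.435 m²
In ft²: 54.435 / 0.092903 = 585.934 ft²

585.9 ft²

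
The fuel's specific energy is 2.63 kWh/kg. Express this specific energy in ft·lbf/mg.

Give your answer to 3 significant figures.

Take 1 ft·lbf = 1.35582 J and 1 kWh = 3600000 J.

6.98 ft·lbf/mg

2.63 kWh/kg × 3600000 J/kWh = 9.468×10⁶ J/kg
9.468×10⁶ J/kg ÷ 1.35582 J/ft·lbf × 10⁻⁶ kg/mg = 6.98323 ft·lbf/mg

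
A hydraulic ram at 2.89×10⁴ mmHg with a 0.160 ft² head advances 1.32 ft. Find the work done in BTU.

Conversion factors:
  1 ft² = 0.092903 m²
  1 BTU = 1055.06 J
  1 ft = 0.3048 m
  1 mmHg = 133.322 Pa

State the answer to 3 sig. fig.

2.89×10⁴ mmHg → 3.85301×10⁶ Pa
0.160 ft² → 0.0148645 m²
F = P × A = 3.85301×10⁶ × 0.0148645 = 57273.1 N
1.32 ft → 0.402336 m
W = F × d = 57273.1 × 0.402336 = 23043 J
In BTU: 23043 / 1055.06 = 21.8405 BTU

21.8 BTU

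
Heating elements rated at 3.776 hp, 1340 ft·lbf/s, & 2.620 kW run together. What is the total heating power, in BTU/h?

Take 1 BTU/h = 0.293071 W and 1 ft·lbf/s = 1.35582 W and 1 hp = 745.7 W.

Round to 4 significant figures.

3.776 hp × 745.7 = 2815.76 W
1340 ft·lbf/s × 1.35582 = 1816.8 W
2.620 kW × 1000 = 2620 W
Total: 2815.76 + 1816.8 + 2620 = 7252.56 W
In BTU/h: 7252.56 / 0.293071 = 24746.8 BTU/h

2.475×10⁴ BTU/h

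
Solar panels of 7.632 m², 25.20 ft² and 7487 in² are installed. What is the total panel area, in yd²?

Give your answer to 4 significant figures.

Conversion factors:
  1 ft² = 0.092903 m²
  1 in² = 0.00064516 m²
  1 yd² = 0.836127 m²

7.632 m² (already m²)
25.20 ft² × 0.092903 = 2.34116 m²
7487 in² × 0.00064516 = 4.83031 m²
Sum: 7.632 + 2.34116 + 4.83031 = 14.8035 m²
In yd²: 14.8035 / 0.836127 = 17.7048 yd²

17.70 yd²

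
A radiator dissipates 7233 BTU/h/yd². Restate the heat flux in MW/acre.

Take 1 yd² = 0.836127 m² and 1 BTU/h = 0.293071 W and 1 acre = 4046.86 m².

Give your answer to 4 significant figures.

7233 BTU/h/yd² × 0.293071 W/BTU/h ÷ 0.836127 m²/yd² = 2535.24 W/m²
2535.24 W/m² ÷ 1000000 W/MW × 4046.86 m²/acre = 10.2598 MW/acre

10.26 MW/acre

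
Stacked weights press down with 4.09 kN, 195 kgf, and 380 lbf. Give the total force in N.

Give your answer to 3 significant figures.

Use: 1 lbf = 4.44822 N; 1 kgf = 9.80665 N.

7690 N

4.09 kN × 1000 = 4090 N
195 kgf × 9.80665 = 1912.3 N
380 lbf × 4.44822 = 1690.32 N
Sum: 4090 + 1912.3 + 1690.32 = 7692.62 N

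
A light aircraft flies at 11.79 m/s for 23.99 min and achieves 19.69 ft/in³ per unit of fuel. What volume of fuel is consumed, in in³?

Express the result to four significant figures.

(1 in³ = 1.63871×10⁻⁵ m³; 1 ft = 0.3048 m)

23.99 min → 1439.4 s
d = v × t = 11.79 × 1439.4 = 16970.5 m
19.69 ft/in³ → 366234 m/m³
V = d / (distance per unit fuel) = 16970.5 / 366234 = 0.0463379 m³
In in³: 0.0463379 / 1.63871×10⁻⁵ = 2827.71 in³

2828 in³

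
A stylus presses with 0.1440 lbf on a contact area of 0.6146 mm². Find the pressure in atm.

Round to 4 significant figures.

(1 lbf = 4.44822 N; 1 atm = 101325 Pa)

10.29 atm

0.1440 lbf × 4.44822 → 0.640544 N
0.6146 mm² × 10⁻⁶ → 6.146×10⁻⁷ m²
P = F / A = 0.640544 N / 6.146×10⁻⁷ m² = 1.04221×10⁶ Pa
1.04221×10⁶ Pa ÷ (101325 Pa/atm) = 10.2858 atm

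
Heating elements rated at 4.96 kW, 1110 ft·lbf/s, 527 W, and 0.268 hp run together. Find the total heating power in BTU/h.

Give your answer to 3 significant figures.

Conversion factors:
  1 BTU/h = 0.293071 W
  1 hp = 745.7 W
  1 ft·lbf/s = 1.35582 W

2.45×10⁴ BTU/h

4.96 kW × 1000 = 4960 W
1110 ft·lbf/s × 1.35582 = 1504.96 W
527 W (already W)
0.268 hp × 745.7 = 199.848 W
Combined: 4960 + 1504.96 + 527 + 199.848 = 7191.81 W
In BTU/h: 7191.81 / 0.293071 = 24539.5 BTU/h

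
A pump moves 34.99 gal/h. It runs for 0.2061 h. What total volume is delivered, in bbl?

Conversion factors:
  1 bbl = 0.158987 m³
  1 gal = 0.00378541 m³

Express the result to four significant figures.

0.1717 bbl

34.99 gal/h → 3.67921×10⁻⁵ m³/s
0.2061 h → 741.96 s
V = Q × t = 3.67921×10⁻⁵ × 741.96 = 0.0272983 m³
In bbl: 0.0272983 / 0.158987 = 0.171701 bbl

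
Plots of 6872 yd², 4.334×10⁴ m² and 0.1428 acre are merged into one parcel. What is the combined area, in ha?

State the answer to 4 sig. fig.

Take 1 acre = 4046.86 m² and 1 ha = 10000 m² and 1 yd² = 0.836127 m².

6872 yd² × 0.836127 = 5745.86 m²
4.334×10⁴ m² (already m²)
0.1428 acre × 4046.86 = 577.892 m²
Combined: 5745.86 + 43340 + 577.892 = 49663.8 m²
In ha: 49663.8 / 10000 = 4.96638 ha

4.966 ha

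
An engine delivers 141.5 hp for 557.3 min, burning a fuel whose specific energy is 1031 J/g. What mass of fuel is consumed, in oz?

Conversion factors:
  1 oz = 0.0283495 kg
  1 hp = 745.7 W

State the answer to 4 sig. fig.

1.207×10⁵ oz

141.5 hp → 105517 W
557.3 min → 33438 s
E = P × t = 105517 × 33438 = 3.52828×10⁹ J
1031 J/g → 1.031×10⁶ J/kg
m = E / e_s = 3.52828×10⁹ / 1.031×10⁶ = 3422.19 kg
In oz: 3422.19 / 0.0283495 = 120714 oz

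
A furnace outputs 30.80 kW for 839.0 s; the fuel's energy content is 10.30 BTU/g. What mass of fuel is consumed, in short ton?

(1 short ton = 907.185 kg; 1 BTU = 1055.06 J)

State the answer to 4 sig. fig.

0.002621 short ton

30.80 kW → 30800 W
E = P × t = 30800 × 839 = 2.58412×10⁷ J
10.30 BTU/g → 1.08671×10⁷ J/kg
m = E / e_s = 2.58412×10⁷ / 1.08671×10⁷ = 2.37793 kg
In short ton: 2.37793 / 907.185 = 0.00262122 short ton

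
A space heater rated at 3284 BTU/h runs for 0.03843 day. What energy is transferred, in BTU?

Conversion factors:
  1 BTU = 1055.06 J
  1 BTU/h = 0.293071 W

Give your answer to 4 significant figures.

3284 BTU/h × 0.293071 = 962.445 W
0.03843 day × 86400 = 3320.35 s
E = P × t = 962.445 W × 3320.35 s = 3.19565×10⁶ J
3.19565×10⁶ J ÷ (1055.06 J/BTU) = 3028.88 BTU

3029 BTU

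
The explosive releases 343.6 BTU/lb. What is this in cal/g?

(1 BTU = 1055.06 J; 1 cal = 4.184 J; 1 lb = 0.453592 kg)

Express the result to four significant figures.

343.6 BTU/lb × 1055.06 J/BTU ÷ 0.453592 kg/lb = 799217 J/kg
799217 J/kg ÷ 4.184 J/cal × 0.001 kg/g = 191.017 cal/g

191.0 cal/g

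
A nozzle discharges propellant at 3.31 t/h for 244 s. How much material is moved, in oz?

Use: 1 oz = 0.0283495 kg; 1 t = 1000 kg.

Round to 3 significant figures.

3.31 t/h → 0.919444 kg/s
m = ṁ × t = 0.919444 × 244 = 224.344 kg
In oz: 224.344 / 0.0283495 = 7913.51 oz

7910 oz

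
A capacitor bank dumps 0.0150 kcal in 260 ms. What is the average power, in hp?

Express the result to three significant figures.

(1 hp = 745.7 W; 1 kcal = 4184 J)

0.324 hp

0.0150 kcal × 4184 → 62.76 J
260 ms × 0.001 → 0.26 s
P = E / t = 62.76 J / 0.26 s = 241.385 W
241.385 W ÷ (745.7 W/hp) = 0.323703 hp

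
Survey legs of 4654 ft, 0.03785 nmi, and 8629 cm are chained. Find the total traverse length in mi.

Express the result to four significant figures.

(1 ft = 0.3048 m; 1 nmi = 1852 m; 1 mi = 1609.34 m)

0.9786 mi

4654 ft × 0.3048 = 1418.54 m
0.03785 nmi × 1852 = 70.0982 m
8629 cm × 0.01 = 86.29 m
Combined: 1418.54 + 70.0982 + 86.29 = 1574.93 m
In mi: 1574.93 / 1609.34 = 0.978619 mi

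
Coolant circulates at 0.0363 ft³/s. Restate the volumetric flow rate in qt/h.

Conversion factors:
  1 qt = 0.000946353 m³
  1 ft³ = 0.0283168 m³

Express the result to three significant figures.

0.0363 ft³/s × 0.0283168 m³/ft³ = 0.0010279 m³/s
0.0010279 m³/s ÷ 0.000946353 m³/qt × 3600 s/h = 3910.21 qt/h

3910 qt/h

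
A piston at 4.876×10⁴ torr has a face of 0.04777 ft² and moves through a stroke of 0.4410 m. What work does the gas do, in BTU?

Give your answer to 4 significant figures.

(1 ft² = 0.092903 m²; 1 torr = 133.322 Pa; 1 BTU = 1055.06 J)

12.06 BTU

4.876×10⁴ torr → 6.50078×10⁶ Pa
0.04777 ft² → 0.00443798 m²
F = P × A = 6.50078×10⁶ × 0.00443798 = 28850.3 N
W = F × d = 28850.3 × 0.441 = 12723 J
In BTU: 12723 / 1055.06 = 12.059 BTU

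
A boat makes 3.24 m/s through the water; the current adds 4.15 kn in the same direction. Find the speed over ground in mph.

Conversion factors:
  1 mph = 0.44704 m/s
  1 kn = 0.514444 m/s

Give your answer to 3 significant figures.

12.0 mph

3.24 m/s (already m/s)
4.15 kn × 0.514444 = 2.13494 m/s
Total: 3.24 + 2.13494 = 5.37494 m/s
In mph: 5.37494 / 0.44704 = 12.0234 mph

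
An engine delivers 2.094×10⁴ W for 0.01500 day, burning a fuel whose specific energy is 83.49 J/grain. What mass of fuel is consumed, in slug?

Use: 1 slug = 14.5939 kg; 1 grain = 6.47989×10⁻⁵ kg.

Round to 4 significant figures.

0.01500 day → 1296 s
E = P × t = 20940 × 1296 = 2.71382×10⁷ J
83.49 J/grain → 1.28845×10⁶ J/kg
m = E / e_s = 2.71382×10⁷ / 1.28845×10⁶ = 21.0627 kg
In slug: 21.0627 / 14.5939 = 1.44325 slug

1.443 slug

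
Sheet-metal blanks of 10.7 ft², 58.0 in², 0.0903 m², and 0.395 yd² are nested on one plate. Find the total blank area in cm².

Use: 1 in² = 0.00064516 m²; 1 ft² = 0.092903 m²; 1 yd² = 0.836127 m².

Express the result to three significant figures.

10.7 ft² × 0.092903 → 0.994062 m²
58.0 in² × 0.00064516 → 0.0374193 m²
0.0903 m² (already m²)
0.395 yd² × 0.836127 → 0.33027 m²
Total: 0.994062 + 0.0374193 + 0.0903 + 0.33027 = 1.45205 m²
In cm²: 1.45205 / 0.0001 = 14520.5 cm²

1.45×10⁴ cm²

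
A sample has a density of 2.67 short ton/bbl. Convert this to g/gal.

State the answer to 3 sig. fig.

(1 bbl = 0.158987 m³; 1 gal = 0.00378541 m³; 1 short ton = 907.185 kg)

5.77×10⁴ g/gal

2.67 short ton/bbl × 907.185 kg/short ton ÷ 0.158987 m³/bbl = 15235.1 kg/m³
15235.1 kg/m³ ÷ 0.001 kg/g × 0.00378541 m³/gal = 57671.1 g/gal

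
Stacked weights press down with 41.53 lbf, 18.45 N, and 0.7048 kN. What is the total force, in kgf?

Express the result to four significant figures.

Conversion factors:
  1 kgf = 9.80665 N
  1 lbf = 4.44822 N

92.59 kgf

41.53 lbf × 4.44822 → 184.735 N
18.45 N (already N)
0.7048 kN × 1000 → 704.8 N
Combined: 184.735 + 18.45 + 704.8 = 907.985 N
In kgf: 907.985 / 9.80665 = 92.5887 kgf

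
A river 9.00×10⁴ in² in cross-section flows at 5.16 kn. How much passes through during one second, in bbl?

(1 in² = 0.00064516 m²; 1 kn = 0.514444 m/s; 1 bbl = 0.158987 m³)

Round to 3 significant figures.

969 bbl

5.16 kn × 0.514444 = 2.65453 m/s
9.00×10⁴ in² × 0.00064516 = 58.0644 m²
V = v × A × t = 2.65453 m/s × 58.0644 m² × 1 s = 154.134 m³
154.134 m³ ÷ (0.158987 m³/bbl) = 969.475 bbl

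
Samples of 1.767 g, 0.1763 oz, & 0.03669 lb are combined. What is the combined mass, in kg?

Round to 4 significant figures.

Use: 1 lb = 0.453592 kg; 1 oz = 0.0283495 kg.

1.767 g × 0.001 = 0.001767 kg
0.1763 oz × 0.0283495 = 0.00499802 kg
0.03669 lb × 0.453592 = 0.0166423 kg
Total: 0.001767 + 0.00499802 + 0.0166423 = 0.0234073 kg

0.02341 kg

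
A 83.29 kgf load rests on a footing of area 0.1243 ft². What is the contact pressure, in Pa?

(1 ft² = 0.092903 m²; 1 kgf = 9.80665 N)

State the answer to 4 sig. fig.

83.29 kgf × 9.80665 → 816.796 N
0.1243 ft² × 0.092903 → 0.0115478 m²
P = F / A = 816.796 N / 0.0115478 m² = 70731.7 Pa

7.073×10⁴ Pa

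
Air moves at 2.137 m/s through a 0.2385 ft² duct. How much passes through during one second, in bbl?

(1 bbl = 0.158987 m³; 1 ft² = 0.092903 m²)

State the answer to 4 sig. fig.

0.2385 ft² × 0.092903 = 0.0221574 m²
V = v × A × t = 2.137 m/s × 0.0221574 m² × 1 s = 0.0473504 m³
0.0473504 m³ ÷ (0.158987 m³/bbl) = 0.297826 bbl

0.2978 bbl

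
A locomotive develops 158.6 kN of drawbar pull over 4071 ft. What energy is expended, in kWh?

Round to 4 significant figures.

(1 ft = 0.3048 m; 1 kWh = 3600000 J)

54.67 kWh

158.6 kN × 1000 → 158600 N
4071 ft × 0.3048 → 1240.84 m
W = F × d = 158600 N × 1240.84 m = 1.96797×10⁸ J
1.96797×10⁸ J ÷ (3600000 J/kWh) = 54.6658 kWh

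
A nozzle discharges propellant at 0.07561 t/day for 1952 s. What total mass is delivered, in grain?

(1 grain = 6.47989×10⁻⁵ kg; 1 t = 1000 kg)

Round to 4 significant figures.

0.07561 t/day → 8.75116×10⁻⁴ kg/s
m = ṁ × t = 8.75116×10⁻⁴ × 1952 = 1.70823 kg
In grain: 1.70823 / 6.47989×10⁻⁵ = 26362 grain

2.636×10⁴ grain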